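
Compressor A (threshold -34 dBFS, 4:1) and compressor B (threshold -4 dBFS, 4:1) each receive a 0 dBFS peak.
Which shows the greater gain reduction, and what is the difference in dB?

A, by 22.5 dB

A: 34 dB over, compressed to 8.5 dB over, so 25.5 dB of GR.
B: 4 dB over, compressed to 1 dB over, so 3 dB of GR.
A reduces 22.5 dB more.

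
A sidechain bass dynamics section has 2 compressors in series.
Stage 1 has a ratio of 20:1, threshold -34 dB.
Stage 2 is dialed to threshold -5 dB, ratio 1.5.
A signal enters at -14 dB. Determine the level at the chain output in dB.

-33 dB

Stage 1: -14 dB is 20 dB over -34 dB; at 20:1 that becomes 1 dB over, giving -33 dB.
Stage 2: -33 dB ≤ -5 dB, so stage 2 doesn't engage; output -33 dB.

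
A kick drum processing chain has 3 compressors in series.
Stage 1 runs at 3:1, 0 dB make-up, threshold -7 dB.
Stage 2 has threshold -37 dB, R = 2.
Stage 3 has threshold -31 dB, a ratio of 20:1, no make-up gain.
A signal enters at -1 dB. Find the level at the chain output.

-30.5 dB

Stage 1: overshoot 6 dB → 6/3 = 2 dB → -5 dB.
Stage 2: -5 dB is 32 dB over -37 dB; at 2:1 that becomes 16 dB over, giving -21 dB.
Stage 3: overshoot 10 dB → 10/20 = 0.5 dB → -30.5 dB.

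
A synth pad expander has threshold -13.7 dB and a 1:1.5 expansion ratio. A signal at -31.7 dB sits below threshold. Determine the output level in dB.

-40.7 dB

The input is 18 dB below the -13.7 dB threshold.
A 1:1.5 expander multiplies undershoot by 1.5: 18 × 1.5 = 27 dB below threshold.
Output = -13.7 − 27 = -40.7 dB.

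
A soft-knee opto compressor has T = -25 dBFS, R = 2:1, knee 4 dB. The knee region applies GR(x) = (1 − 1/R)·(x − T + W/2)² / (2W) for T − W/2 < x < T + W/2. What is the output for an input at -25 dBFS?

-25.25 dBFS

x − T + W/2 = -25 − (-25) + 2 = 2.
GR = (1 − 1/2) × 2² / 8 = 0.5 × 4 / 8 = 0.25 dB.
Output = -25 − 0.25 = -25.25 dBFS.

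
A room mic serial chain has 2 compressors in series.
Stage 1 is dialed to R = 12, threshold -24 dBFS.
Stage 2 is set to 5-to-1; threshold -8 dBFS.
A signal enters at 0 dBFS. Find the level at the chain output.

Stage 1: overshoot 24 dB → 24/12 = 2 dB → -22 dBFS.
Stage 2: below threshold (-22 ≤ -8); passes unchanged; output -22 dBFS.

-22 dBFS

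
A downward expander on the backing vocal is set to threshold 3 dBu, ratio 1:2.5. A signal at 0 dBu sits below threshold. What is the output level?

The input is 3 dB below the 3 dBu threshold.
A 1:2.5 expander multiplies undershoot by 2.5: 3 × 2.5 = 7.5 dB below threshold.
Output = 3 − 7.5 = -4.5 dBu.

-4.5 dBu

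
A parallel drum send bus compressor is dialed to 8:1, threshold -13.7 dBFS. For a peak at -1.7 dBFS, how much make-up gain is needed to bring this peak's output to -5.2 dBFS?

7 dB

The peak compresses to -13.7 + 12/8 = -12.2 dBFS.
To reach -5.2 dBFS requires -5.2 − (-12.2) = 7 dB of make-up.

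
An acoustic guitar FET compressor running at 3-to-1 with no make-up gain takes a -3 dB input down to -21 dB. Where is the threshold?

Gain reduction = -3 − (-21) = 18 dB; output overshoot = GR / (R − 1) = 18 / 2 = 9 dB.
Threshold = output − output overshoot = -21 − 9 = -30 dB.

-30 dB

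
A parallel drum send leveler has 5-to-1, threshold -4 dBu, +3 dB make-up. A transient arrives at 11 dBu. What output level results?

2 dBu

Overshoot: 11 − (-4) = 15 dB.
5:1 compression reduces that to 15/5 = 3 dB over.
Output = -4 + 3 = -1 dBu; make-up adds 3 dB, giving 2 dBu.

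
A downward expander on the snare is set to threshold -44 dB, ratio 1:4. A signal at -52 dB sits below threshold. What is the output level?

Below threshold, a 1:4 expander applies gain = (4−1)×(T − x) of attenuation.
(4−1) × 8 = 24 dB, so output = -52 − 24 = -76 dB.

-76 dB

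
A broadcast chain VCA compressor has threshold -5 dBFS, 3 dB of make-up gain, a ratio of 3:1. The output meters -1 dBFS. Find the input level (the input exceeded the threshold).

-2 dBFS

Stripping the +3 dB make-up gives -4 dBFS at the gain stage.
The compressed level sits -4 − (-5) = 1 dB over threshold.
Input overshoot = R × output overshoot = 3 dB → input = -5 + 3 = -2 dBFS.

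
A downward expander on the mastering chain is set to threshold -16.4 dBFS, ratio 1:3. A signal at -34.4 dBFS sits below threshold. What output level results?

The input is 18 dB below the -16.4 dBFS threshold.
A 1:3 expander multiplies undershoot by 3: 18 × 3 = 54 dB below threshold.
Output = -16.4 − 54 = -70.4 dBFS.

-70.4 dBFS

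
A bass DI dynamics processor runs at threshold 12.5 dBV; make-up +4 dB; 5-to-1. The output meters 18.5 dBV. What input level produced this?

Stripping the +4 dB make-up gives 14.5 dBV at the gain stage.
The compressed level sits 14.5 − 12.5 = 2 dB over threshold.
Undo the ratio: input overshoot = 2 × 5 = 10 dB, giving input = 22.5 dBV.

22.5 dBV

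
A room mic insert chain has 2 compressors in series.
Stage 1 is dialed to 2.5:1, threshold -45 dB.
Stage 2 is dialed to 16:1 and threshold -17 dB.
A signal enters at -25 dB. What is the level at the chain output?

-37 dB

Stage 1: -25 dB is 20 dB over -45 dB; at 2.5:1 that becomes 8 dB over, giving -37 dB.
Stage 2: -37 dB ≤ -17 dB, so stage 2 doesn't engage; output -37 dB.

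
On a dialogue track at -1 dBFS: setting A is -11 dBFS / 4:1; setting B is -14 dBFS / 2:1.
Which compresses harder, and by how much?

A: GR = 10 − 10/4 = 7.5 dB.
B: GR = 13 − 13/2 = 6.5 dB.
Difference: 1 dB in favour of A.

A, by 1 dB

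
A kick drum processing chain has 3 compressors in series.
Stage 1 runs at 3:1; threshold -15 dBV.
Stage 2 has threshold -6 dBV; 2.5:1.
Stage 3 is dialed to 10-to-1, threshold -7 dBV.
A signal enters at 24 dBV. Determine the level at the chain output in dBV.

-6.74 dBV

Stage 1: 39 dB above -15 dBV, reduced 3:1 to 13 dB above → -2 dBV.
Stage 2: overshoot 4 dB → 4/2.5 = 1.6 dB → -4.4 dBV.
Stage 3: -4.4 dBV is 2.6 dB over -7 dBV; at 10:1 that becomes 0.26 dB over, giving -6.74 dBV.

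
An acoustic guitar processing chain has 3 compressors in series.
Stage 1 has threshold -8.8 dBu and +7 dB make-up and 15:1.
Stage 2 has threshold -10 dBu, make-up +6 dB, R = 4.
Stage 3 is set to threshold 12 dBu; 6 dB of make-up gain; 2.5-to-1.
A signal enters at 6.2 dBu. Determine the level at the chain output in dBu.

Stage 1: 15 dB above -8.8 dBu, reduced 15:1 to 1 dB above → -7.8 dBu; +7 dB make-up → -0.8 dBu.
Stage 2: overshoot 9.2 dB → 9.2/4 = 2.3 dB → -7.7 dBu; +6 dB make-up → -1.7 dBu.
Stage 3: -1.7 dBu ≤ 12 dBu, so stage 3 doesn't engage; make-up brings it to 4.3 dBu.

4.3 dBu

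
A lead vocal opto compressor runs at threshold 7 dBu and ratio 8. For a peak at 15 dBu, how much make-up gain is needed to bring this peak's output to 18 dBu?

10 dB

Overshoot 8 dB → 8/8 = 1 dB after compression, so the compressed level is 7 + 1 = 8 dBu.
Make-up = target − compressed = 18 − 8 = 10 dB.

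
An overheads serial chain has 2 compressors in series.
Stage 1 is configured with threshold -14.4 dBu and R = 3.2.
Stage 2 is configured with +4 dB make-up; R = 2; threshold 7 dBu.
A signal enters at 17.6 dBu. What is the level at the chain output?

-0.4 dBu

Stage 1: 17.6 dBu is 32 dB over -14.4 dBu; at 3.2:1 that becomes 10 dB over, giving -4.4 dBu.
Stage 2: below threshold (-4.4 ≤ 7); passes unchanged; make-up brings it to -0.4 dBu.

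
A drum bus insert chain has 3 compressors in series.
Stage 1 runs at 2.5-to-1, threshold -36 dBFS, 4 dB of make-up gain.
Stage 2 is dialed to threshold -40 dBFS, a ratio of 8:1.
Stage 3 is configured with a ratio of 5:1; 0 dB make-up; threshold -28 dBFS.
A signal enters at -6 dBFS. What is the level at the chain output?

-37.5 dBFS

Stage 1: -6 dBFS is 30 dB over -36 dBFS; at 2.5:1 that becomes 12 dB over, giving -24 dBFS; +4 dB make-up → -20 dBFS.
Stage 2: -20 dBFS is 20 dB over -40 dBFS; at 8:1 that becomes 2.5 dB over, giving -37.5 dBFS.
Stage 3: below threshold (-37.5 ≤ -28); passes unchanged; output -37.5 dBFS.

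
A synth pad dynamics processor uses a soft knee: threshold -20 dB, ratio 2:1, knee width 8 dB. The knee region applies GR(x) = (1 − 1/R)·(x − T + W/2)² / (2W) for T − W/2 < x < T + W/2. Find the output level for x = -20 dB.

x − T + W/2 = -20 − (-20) + 4 = 4.
GR = (1 − 1/2) × 4² / 16 = 0.5 × 16 / 16 = 0.5 dB.
Output = -20 − 0.5 = -20.5 dB.

-20.5 dB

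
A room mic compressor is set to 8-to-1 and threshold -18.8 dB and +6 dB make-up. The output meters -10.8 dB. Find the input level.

Remove make-up: -10.8 − 6 = -16.8 dB.
Post-compression overshoot = -16.8 − (-18.8) = 2 dB.
Before 8:1 compression the overshoot was 2 × 8 = 16 dB, so input = -18.8 + 16 = -2.8 dB.

-2.8 dB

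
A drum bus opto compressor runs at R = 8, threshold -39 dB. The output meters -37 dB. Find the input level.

-23 dB

That's 2 dB above the -39 dB threshold.
Before 8:1 compression the overshoot was 2 × 8 = 16 dB, so input = -39 + 16 = -23 dB.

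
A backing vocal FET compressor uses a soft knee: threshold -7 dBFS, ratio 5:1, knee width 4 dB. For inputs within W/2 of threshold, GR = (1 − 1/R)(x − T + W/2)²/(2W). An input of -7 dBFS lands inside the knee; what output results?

-7.4 dBFS

x − T + W/2 = -7 − (-7) + 2 = 2.
GR = (1 − 1/5) × 2² / 8 = 0.8 × 4 / 8 = 0.4 dB.
Output = -7 − 0.4 = -7.4 dBFS.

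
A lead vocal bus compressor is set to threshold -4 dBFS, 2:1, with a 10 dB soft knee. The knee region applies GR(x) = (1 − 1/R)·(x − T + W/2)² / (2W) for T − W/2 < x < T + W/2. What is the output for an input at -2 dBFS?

x − T + W/2 = -2 − (-4) + 5 = 7.
GR = (1 − 1/2) × 7² / 20 = 0.5 × 49 / 20 = 1.225 dB.
Output = -2 − 1.225 = -3.225 dBFS.

-3.225 dBFS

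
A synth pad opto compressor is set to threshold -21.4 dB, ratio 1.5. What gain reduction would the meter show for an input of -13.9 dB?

-13.9 dB exceeds the threshold by 7.5 dB.
At 1.5:1, output sits 7.5/1.5 = 5 dB above threshold.
So the signal is attenuated by 7.5 − 5 = 2.5 dB.

2.5 dB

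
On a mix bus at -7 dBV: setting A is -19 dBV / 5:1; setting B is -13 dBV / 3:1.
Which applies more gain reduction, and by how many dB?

A, by 5.6 dB

A: 12 dB over, compressed to 2.4 dB over, so 9.6 dB of GR.
B: 6 dB over, compressed to 2 dB over, so 4 dB of GR.
A reduces 5.6 dB more.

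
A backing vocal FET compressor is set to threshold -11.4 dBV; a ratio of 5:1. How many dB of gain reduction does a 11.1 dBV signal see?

The signal is 22.5 dB above threshold.
A 5:1 ratio leaves 4.5 dB of that excess.
So the signal is attenuated by 22.5 − 4.5 = 18 dB.

18 dB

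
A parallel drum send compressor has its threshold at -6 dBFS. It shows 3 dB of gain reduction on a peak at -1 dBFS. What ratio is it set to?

2.5:1

Input overshoot = -1 − (-6) = 5 dB.
Output overshoot = 5 − 3 = 2 dB.
Ratio = input overshoot / output overshoot = 5 / 2 = 2.5.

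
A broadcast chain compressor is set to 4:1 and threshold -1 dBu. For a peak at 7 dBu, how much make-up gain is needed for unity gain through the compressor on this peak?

Without make-up, output = threshold + overshoot/4 = -1 + 2 = 1 dBu.
Gap to target: 6 dB.

6 dB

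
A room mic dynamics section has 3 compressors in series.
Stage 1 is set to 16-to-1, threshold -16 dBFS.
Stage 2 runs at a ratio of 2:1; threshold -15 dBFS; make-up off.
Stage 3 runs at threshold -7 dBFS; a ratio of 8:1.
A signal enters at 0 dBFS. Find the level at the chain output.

Stage 1: 0 dBFS is 16 dB over -16 dBFS; at 16:1 that becomes 1 dB over, giving -15 dBFS.
Stage 2: -15 dBFS is at or below the -15 dBFS threshold — no compression; output -15 dBFS.
Stage 3: below threshold (-15 ≤ -7); passes unchanged; output -15 dBFS.

-15 dBFS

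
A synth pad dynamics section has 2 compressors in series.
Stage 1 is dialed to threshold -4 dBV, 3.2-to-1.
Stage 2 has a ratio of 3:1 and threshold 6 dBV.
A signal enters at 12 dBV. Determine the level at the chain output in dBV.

Stage 1: 16 dB above -4 dBV, reduced 3.2:1 to 5 dB above → 1 dBV.
Stage 2: below threshold (1 ≤ 6); passes unchanged; output 1 dBV.

1 dBV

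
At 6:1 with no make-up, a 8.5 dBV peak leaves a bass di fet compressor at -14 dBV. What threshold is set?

Let T be the threshold. Output overshoot = (input overshoot)/R, so -14 − T = (8.5 − T)/6.
6·(-14 − T) = 8.5 − T → 5·T = -84 − 8.5 = -92.5.
T = -92.5/5 = -18.5 dBV.

-18.5 dBV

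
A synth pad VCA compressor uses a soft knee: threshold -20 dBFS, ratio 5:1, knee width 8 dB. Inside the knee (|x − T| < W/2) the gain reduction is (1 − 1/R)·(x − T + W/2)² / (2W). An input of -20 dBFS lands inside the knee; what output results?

-20.8 dBFS

x − T + W/2 = -20 − (-20) + 4 = 4.
GR = (1 − 1/5) × 4² / 16 = 0.8 × 16 / 16 = 0.8 dB.
Output = -20 − 0.8 = -20.8 dBFS.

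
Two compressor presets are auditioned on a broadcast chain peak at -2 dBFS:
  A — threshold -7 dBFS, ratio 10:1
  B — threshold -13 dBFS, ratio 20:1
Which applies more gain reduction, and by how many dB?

A: GR = 5 − 5/10 = 4.5 dB.
B: GR = 11 − 11/20 = 10.45 dB.
B reduces 5.95 dB more.

B, by 5.95 dB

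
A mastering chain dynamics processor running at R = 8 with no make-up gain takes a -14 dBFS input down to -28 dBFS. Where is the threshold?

-30 dBFS

Let T be the threshold. Output overshoot = (input overshoot)/R, so -28 − T = (-14 − T)/8.
8·(-28 − T) = -14 − T → 7·T = -224 − (-14) = -210.
T = -210/7 = -30 dBFS.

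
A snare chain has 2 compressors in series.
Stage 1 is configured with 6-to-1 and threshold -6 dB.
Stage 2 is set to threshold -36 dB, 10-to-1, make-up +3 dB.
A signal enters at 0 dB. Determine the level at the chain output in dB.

Stage 1: 6 dB above -6 dB, reduced 6:1 to 1 dB above → -5 dB.
Stage 2: overshoot 31 dB → 31/10 = 3.1 dB → -32.9 dB; +3 dB make-up → -29.9 dB.

-29.9 dB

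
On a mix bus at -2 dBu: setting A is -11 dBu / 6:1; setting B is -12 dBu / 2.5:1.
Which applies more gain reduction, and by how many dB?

A, by 1.5 dB

A: 9 dB over, compressed to 1.5 dB over, so 7.5 dB of GR.
B: 10 dB over, compressed to 4 dB over, so 6 dB of GR.
Difference: 1.5 dB in favour of A.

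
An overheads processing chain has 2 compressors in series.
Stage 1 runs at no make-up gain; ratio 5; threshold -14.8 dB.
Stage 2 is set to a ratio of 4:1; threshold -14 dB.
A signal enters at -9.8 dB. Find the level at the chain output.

Stage 1: overshoot 5 dB → 5/5 = 1 dB → -13.8 dB.
Stage 2: -13.8 dB is 0.2 dB over -14 dB; at 4:1 that becomes 0.05 dB over, giving -13.95 dB.

-13.95 dB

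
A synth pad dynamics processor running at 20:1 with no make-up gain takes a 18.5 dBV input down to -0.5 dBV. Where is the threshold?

-1.5 dBV

Let T be the threshold. Output overshoot = (input overshoot)/R, so -0.5 − T = (18.5 − T)/20.
20·(-0.5 − T) = 18.5 − T → 19·T = -10 − 18.5 = -28.5.
T = -28.5/19 = -1.5 dBV.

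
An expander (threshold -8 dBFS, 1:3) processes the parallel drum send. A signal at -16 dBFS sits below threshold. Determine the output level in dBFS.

Below threshold, a 1:3 expander applies gain = (3−1)×(T − x) of attenuation.
(3−1) × 8 = 16 dB, so output = -16 − 16 = -32 dBFS.

-32 dBFS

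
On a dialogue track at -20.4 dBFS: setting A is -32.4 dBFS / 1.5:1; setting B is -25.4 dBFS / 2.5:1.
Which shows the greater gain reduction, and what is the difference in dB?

A, by 1 dB

A: overshoot 12 dB → output overshoot 8 dB → GR 4 dB.
B: overshoot 5 dB → output overshoot 2 dB → GR 3 dB.
A applies 1 dB more gain reduction.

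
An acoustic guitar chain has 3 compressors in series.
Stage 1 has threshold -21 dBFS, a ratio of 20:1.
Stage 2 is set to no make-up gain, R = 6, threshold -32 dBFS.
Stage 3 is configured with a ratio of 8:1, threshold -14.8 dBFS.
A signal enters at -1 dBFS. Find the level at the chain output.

Stage 1: overshoot 20 dB → 20/20 = 1 dB → -20 dBFS.
Stage 2: -20 dBFS is 12 dB over -32 dBFS; at 6:1 that becomes 2 dB over, giving -30 dBFS.
Stage 3: -30 dBFS ≤ -14.8 dBFS, so stage 3 doesn't engage; output -30 dBFS.

-30 dBFS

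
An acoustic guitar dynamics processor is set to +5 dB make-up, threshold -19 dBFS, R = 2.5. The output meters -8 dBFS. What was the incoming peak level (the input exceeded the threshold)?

Stripping the +5 dB make-up gives -13 dBFS at the gain stage.
Post-compression overshoot = -13 − (-19) = 6 dB.
Undo the ratio: input overshoot = 6 × 2.5 = 15 dB, giving input = -4 dBFS.

-4 dBFS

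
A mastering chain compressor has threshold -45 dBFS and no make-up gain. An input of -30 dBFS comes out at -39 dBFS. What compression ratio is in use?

Input overshoot = -30 − (-45) = 15 dB; output overshoot = -39 − (-45) = 6 dB.
Ratio = 15 / 6 = 2.5.

2.5:1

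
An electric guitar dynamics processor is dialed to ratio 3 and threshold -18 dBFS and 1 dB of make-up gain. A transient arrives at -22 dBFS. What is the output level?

-21 dBFS

-22 dBFS is 4 dB below the -18 dBFS threshold, so no gain reduction is applied.
Make-up gain adds 1 dB: -22 + 1 = -21 dBFS.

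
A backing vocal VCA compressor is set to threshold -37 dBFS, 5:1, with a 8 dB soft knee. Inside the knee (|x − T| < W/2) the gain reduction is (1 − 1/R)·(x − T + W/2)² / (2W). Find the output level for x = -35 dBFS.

-36.8 dBFS

x − T + W/2 = -35 − (-37) + 4 = 6.
GR = (1 − 1/5) × 6² / 16 = 0.8 × 36 / 16 = 1.8 dB.
Output = -35 − 1.8 = -36.8 dBFS.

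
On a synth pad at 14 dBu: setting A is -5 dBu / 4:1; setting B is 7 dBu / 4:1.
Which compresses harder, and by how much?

A, by 9 dB

A: overshoot 19 dB → output overshoot 4.75 dB → GR 14.25 dB.
B: overshoot 7 dB → output overshoot 1.75 dB → GR 5.25 dB.
A applies 9 dB more gain reduction.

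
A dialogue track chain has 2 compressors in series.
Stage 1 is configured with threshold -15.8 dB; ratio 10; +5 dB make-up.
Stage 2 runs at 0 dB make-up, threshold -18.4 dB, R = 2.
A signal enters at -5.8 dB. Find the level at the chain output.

-14.1 dB

Stage 1: overshoot 10 dB → 10/10 = 1 dB → -14.8 dB; +5 dB make-up → -9.8 dB.
Stage 2: overshoot 8.6 dB → 8.6/2 = 4.3 dB → -14.1 dB.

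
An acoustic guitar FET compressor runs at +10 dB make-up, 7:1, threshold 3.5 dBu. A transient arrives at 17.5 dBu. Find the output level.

The input is 14 dB above the 3.5 dBu threshold.
The 14 dB excess becomes 2 dB after 7:1 reduction.
That puts the output at 5.5 dBu; make-up adds 10 dB, giving 15.5 dBu.

15.5 dBu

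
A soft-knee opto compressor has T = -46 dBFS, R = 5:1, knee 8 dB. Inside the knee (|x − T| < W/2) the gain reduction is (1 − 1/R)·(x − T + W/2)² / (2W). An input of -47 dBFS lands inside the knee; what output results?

-47.45 dBFS

x − T + W/2 = -47 − (-46) + 4 = 3.
GR = (1 − 1/5) × 3² / 16 = 0.8 × 9 / 16 = 0.45 dB.
Output = -47 − 0.45 = -47.45 dBFS.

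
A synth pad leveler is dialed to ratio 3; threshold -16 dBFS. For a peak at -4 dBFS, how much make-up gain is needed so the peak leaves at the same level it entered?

8 dB

Without make-up, output = threshold + overshoot/3 = -16 + 4 = -12 dBFS.
Gap to target: 8 dB.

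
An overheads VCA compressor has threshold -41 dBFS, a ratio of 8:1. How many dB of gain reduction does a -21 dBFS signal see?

17.5 dB

-21 dBFS exceeds the threshold by 20 dB.
At 8:1, output sits 20/8 = 2.5 dB above threshold.
GR = overshoot in − overshoot out = 20 − 2.5 = 17.5 dB.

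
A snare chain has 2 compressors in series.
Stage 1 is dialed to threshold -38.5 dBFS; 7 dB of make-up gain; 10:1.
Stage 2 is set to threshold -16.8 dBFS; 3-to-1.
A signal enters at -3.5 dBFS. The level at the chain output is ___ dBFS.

-28 dBFS

Stage 1: -3.5 dBFS is 35 dB over -38.5 dBFS; at 10:1 that becomes 3.5 dB over, giving -35 dBFS; +7 dB make-up → -28 dBFS.
Stage 2: -28 dBFS is at or below the -16.8 dBFS threshold — no compression; output -28 dBFS.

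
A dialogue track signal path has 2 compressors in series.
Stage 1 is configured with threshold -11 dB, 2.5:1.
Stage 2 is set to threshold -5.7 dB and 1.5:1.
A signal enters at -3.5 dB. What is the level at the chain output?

Stage 1: overshoot 7.5 dB → 7.5/2.5 = 3 dB → -8 dB.
Stage 2: -8 dB ≤ -5.7 dB, so stage 2 doesn't engage; output -8 dB.

-8 dB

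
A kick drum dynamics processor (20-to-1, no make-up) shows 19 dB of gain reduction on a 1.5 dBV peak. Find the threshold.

-18.5 dBV

Input is 20 dB above T (since output overshoot × R = input overshoot: (-17.5 − T)·20 = 1.5 − T gives T = -18.5 dBV).
Check: -18.5 + (1.5 − (-18.5))/20 = -18.5 + 1 = -17.5 dBV. ✓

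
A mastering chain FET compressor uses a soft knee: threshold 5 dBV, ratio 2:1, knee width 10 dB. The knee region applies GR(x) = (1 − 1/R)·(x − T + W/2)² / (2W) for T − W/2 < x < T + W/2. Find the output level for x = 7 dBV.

x − T + W/2 = 7 − 5 + 5 = 7.
GR = (1 − 1/2) × 7² / 20 = 0.5 × 49 / 20 = 1.225 dB.
Output = 7 − 1.225 = 5.775 dBV.

5.775 dBV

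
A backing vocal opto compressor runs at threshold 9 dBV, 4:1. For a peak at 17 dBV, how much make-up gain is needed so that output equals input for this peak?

The peak compresses to 9 + 8/4 = 11 dBV.
To reach 17 dBV requires 17 − 11 = 6 dB of make-up.

6 dB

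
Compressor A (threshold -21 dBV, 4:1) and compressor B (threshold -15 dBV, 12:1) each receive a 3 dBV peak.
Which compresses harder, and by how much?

A: GR = 24 − 24/4 = 18 dB.
B: GR = 18 − 18/12 = 16.5 dB.
A applies 1.5 dB more gain reduction.

A, by 1.5 dB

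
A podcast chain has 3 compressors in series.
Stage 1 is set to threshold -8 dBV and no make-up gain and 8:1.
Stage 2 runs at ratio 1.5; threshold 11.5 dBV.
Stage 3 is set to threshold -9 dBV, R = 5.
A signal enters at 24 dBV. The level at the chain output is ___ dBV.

-8 dBV

Stage 1: overshoot 32 dB → 32/8 = 4 dB → -4 dBV.
Stage 2: -4 dBV ≤ 11.5 dBV, so stage 2 doesn't engage; output -4 dBV.
Stage 3: 5 dB above -9 dBV, reduced 5:1 to 1 dB above → -8 dBV.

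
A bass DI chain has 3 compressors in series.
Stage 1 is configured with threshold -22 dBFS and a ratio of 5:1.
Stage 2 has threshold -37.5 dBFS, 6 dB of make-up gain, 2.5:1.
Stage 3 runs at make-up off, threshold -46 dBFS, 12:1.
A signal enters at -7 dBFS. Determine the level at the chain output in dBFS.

-44.175 dBFS

Stage 1: -7 dBFS is 15 dB over -22 dBFS; at 5:1 that becomes 3 dB over, giving -19 dBFS.
Stage 2: overshoot 18.5 dB → 18.5/2.5 = 7.4 dB → -30.1 dBFS; +6 dB make-up → -24.1 dBFS.
Stage 3: 21.9 dB above -46 dBFS, reduced 12:1 to 1.825 dB above → -44.175 dBFS.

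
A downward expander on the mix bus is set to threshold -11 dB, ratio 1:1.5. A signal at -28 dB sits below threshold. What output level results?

-36.5 dB

Undershoot = (-11) − (-28) = 17 dB.
At 1:1.5, that expands to 25.5 dB under threshold.
Output = -11 − 25.5 = -36.5 dB.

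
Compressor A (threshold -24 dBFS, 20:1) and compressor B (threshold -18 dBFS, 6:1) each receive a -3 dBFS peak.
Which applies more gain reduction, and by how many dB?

A: overshoot 21 dB → output overshoot 1.05 dB → GR 19.95 dB.
B: overshoot 15 dB → output overshoot 2.5 dB → GR 12.5 dB.
Difference: 7.45 dB in favour of A.

A, by 7.45 dB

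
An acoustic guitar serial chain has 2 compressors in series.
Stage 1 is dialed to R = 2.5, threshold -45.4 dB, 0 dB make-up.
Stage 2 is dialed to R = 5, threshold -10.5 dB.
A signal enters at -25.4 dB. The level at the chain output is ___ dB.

-37.4 dB

Stage 1: overshoot 20 dB → 20/2.5 = 8 dB → -37.4 dB.
Stage 2: below threshold (-37.4 ≤ -10.5); passes unchanged; output -37.4 dB.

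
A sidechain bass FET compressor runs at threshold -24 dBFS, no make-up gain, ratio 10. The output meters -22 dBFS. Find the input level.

That's 2 dB above the -24 dBFS threshold.
Input overshoot = R × output overshoot = 20 dB → input = -24 + 20 = -4 dBFS.

-4 dBFS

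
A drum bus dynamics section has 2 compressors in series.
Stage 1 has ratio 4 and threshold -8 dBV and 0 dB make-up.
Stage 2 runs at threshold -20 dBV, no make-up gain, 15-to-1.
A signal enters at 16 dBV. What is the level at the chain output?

Stage 1: 24 dB above -8 dBV, reduced 4:1 to 6 dB above → -2 dBV.
Stage 2: 18 dB above -20 dBV, reduced 15:1 to 1.2 dB above → -18.8 dBV.

-18.8 dBV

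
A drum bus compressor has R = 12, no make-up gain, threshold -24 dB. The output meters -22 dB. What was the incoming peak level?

0 dB

The compressed level sits -22 − (-24) = 2 dB over threshold.
Before 12:1 compression the overshoot was 2 × 12 = 24 dB, so input = -24 + 24 = 0 dB.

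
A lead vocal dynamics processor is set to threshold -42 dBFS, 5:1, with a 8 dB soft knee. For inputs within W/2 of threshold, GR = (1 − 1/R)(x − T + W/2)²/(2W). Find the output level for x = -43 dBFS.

x − T + W/2 = -43 − (-42) + 4 = 3.
GR = (1 − 1/5) × 3² / 16 = 0.8 × 9 / 16 = 0.45 dB.
Output = -43 − 0.45 = -43.45 dBFS.

-43.45 dBFS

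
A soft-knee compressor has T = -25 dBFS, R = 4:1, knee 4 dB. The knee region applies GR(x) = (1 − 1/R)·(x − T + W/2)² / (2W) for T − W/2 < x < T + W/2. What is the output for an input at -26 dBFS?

x − T + W/2 = -26 − (-25) + 2 = 1.
GR = (1 − 1/4) × 1² / 8 = 0.75 × 1 / 8 = 0.09375 dB.
Output = -26 − 0.09375 = -26.09375 dBFS.

-26.09375 dBFS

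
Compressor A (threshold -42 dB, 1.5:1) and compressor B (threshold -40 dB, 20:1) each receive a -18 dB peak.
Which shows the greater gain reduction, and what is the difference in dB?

B, by 12.9 dB

A: GR = 24 − 24/1.5 = 8 dB.
B: GR = 22 − 22/20 = 20.9 dB.
B reduces 12.9 dB more.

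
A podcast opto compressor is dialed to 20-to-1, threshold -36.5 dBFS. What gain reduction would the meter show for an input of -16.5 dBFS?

The signal is 20 dB above threshold.
At 20:1, output sits 20/20 = 1 dB above threshold.
So the signal is attenuated by 20 − 1 = 19 dB.

19 dB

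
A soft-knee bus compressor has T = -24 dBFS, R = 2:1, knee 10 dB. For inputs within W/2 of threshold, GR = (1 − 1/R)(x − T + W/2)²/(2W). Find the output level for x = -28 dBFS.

x − T + W/2 = -28 − (-24) + 5 = 1.
GR = (1 − 1/2) × 1² / 20 = 0.5 × 1 / 20 = 0.025 dB.
Output = -28 − 0.025 = -28.025 dBFS.

-28.025 dBFS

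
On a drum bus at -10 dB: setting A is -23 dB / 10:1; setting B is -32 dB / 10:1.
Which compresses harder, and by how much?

B, by 8.1 dB

A: 13 dB over, compressed to 1.3 dB over, so 11.7 dB of GR.
B: 22 dB over, compressed to 2.2 dB over, so 19.8 dB of GR.
B applies 8.1 dB more gain reduction.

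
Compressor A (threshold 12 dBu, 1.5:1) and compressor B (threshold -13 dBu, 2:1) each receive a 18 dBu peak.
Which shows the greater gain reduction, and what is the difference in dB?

B, by 13.5 dB

A: 6 dB over, compressed to 4 dB over, so 2 dB of GR.
B: 31 dB over, compressed to 15.5 dB over, so 15.5 dB of GR.
Difference: 13.5 dB in favour of B.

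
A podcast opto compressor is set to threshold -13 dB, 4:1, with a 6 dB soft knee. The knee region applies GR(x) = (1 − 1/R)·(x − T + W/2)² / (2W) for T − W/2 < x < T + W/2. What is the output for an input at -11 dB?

-12.5625 dB

x − T + W/2 = -11 − (-13) + 3 = 5.
GR = (1 − 1/4) × 5² / 12 = 0.75 × 25 / 12 = 1.5625 dB.
Output = -11 − 1.5625 = -12.5625 dB.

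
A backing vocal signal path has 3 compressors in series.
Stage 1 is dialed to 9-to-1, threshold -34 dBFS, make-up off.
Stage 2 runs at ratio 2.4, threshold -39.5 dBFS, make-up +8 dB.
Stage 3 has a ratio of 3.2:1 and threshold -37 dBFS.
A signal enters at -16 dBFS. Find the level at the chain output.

Stage 1: overshoot 18 dB → 18/9 = 2 dB → -32 dBFS.
Stage 2: -32 dBFS is 7.5 dB over -39.5 dBFS; at 2.4:1 that becomes 3.125 dB over, giving -36.375 dBFS; +8 dB make-up → -28.375 dBFS.
Stage 3: -28.375 dBFS is 8.625 dB over -37 dBFS; at 3.2:1 that becomes 2.695312 dB over, giving -34.304688 dBFS.

-34.304688 dBFS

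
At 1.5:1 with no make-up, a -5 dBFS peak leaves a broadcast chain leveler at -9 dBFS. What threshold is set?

-17 dBFS

Let T be the threshold. Output overshoot = (input overshoot)/R, so -9 − T = (-5 − T)/1.5.
1.5·(-9 − T) = -5 − T → 0.5·T = -13.5 − (-5) = -8.5.
T = -8.5/0.5 = -17 dBFS.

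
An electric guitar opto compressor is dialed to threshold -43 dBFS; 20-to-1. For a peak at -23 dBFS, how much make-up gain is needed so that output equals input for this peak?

19 dB

Overshoot 20 dB → 20/20 = 1 dB after compression, so the compressed level is -43 + 1 = -42 dBFS.
Make-up = target − compressed = -23 − (-42) = 19 dB.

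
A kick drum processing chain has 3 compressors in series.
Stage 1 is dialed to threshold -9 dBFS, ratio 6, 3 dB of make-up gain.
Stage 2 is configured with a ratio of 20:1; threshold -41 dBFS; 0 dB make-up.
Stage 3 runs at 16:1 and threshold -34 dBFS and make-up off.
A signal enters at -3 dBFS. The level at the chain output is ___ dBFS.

-39.2 dBFS

Stage 1: overshoot 6 dB → 6/6 = 1 dB → -8 dBFS; +3 dB make-up → -5 dBFS.
Stage 2: overshoot 36 dB → 36/20 = 1.8 dB → -39.2 dBFS.
Stage 3: below threshold (-39.2 ≤ -34); passes unchanged; output -39.2 dBFS.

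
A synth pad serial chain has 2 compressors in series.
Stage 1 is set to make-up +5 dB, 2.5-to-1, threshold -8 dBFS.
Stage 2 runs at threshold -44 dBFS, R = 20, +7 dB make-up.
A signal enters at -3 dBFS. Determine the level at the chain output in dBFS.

Stage 1: 5 dB above -8 dBFS, reduced 2.5:1 to 2 dB above → -6 dBFS; +5 dB make-up → -1 dBFS.
Stage 2: overshoot 43 dB → 43/20 = 2.15 dB → -41.85 dBFS; +7 dB make-up → -34.85 dBFS.

-34.85 dBFS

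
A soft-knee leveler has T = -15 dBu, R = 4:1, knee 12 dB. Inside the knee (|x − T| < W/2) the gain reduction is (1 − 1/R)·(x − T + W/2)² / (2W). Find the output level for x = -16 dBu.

x − T + W/2 = -16 − (-15) + 6 = 5.
GR = (1 − 1/4) × 5² / 24 = 0.75 × 25 / 24 = 0.78125 dB.
Output = -16 − 0.78125 = -16.78125 dBu.

-16.78125 dBu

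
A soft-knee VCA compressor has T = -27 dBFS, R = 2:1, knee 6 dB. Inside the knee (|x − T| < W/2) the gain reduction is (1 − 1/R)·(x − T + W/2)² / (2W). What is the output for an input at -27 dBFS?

x − T + W/2 = -27 − (-27) + 3 = 3.
GR = (1 − 1/2) × 3² / 12 = 0.5 × 9 / 12 = 0.375 dB.
Output = -27 − 0.375 = -27.375 dBFS.

-27.375 dBFS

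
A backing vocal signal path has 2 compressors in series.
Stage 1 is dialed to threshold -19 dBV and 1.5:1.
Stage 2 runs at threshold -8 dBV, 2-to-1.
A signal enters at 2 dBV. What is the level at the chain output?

-6.5 dBV

Stage 1: 21 dB above -19 dBV, reduced 1.5:1 to 14 dB above → -5 dBV.
Stage 2: overshoot 3 dB → 3/2 = 1.5 dB → -6.5 dBV.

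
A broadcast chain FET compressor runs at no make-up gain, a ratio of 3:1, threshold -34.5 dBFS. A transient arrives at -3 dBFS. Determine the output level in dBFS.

Overshoot: -3 − (-34.5) = 31.5 dB.
The 31.5 dB excess becomes 10.5 dB after 3:1 reduction.
So the level is -34.5 + 10.5 = -24 dBFS.

-24 dBFS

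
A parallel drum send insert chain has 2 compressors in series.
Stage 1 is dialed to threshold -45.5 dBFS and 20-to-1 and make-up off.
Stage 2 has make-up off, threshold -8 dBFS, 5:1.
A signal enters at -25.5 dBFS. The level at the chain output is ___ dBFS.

Stage 1: overshoot 20 dB → 20/20 = 1 dB → -44.5 dBFS.
Stage 2: below threshold (-44.5 ≤ -8); passes unchanged; output -44.5 dBFS.

-44.5 dBFS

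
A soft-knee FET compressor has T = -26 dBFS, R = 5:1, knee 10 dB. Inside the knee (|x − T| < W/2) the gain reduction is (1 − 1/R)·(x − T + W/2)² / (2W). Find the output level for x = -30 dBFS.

-30.04 dBFS

x − T + W/2 = -30 − (-26) + 5 = 1.
GR = (1 − 1/5) × 1² / 20 = 0.8 × 1 / 20 = 0.04 dB.
Output = -30 − 0.04 = -30.04 dBFS.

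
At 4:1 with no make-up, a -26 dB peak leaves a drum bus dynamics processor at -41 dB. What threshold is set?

-46 dB

Gain reduction = -26 − (-41) = 15 dB; output overshoot = GR / (R − 1) = 15 / 3 = 5 dB.
Threshold = output − output overshoot = -41 − 5 = -46 dB.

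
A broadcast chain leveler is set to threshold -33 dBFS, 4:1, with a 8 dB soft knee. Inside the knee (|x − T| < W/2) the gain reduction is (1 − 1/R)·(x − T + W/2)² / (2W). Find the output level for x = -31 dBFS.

-32.6875 dBFS

x − T + W/2 = -31 − (-33) + 4 = 6.
GR = (1 − 1/4) × 6² / 16 = 0.75 × 36 / 16 = 1.6875 dB.
Output = -31 − 1.6875 = -32.6875 dBFS.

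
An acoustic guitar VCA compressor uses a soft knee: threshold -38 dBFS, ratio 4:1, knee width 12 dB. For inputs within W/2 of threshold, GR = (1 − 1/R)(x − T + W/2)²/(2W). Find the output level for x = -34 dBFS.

x − T + W/2 = -34 − (-38) + 6 = 10.
GR = (1 − 1/4) × 10² / 24 = 0.75 × 100 / 24 = 3.125 dB.
Output = -34 − 3.125 = -37.125 dBFS.

-37.125 dBFS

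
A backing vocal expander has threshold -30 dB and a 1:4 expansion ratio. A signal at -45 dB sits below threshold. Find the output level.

Undershoot = (-30) − (-45) = 15 dB.
At 1:4, that expands to 60 dB under threshold.
Output = -30 − 60 = -90 dB.

-90 dB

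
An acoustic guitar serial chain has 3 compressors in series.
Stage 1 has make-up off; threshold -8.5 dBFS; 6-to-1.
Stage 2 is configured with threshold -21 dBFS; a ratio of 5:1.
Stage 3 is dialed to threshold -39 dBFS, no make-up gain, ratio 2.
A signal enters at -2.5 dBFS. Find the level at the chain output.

Stage 1: overshoot 6 dB → 6/6 = 1 dB → -7.5 dBFS.
Stage 2: overshoot 13.5 dB → 13.5/5 = 2.7 dB → -18.3 dBFS.
Stage 3: 20.7 dB above -39 dBFS, reduced 2:1 to 10.35 dB above → -28.65 dBFS.

-28.65 dBFS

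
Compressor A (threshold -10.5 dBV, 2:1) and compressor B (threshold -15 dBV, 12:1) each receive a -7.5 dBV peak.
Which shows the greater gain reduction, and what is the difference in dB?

A: 3 dB over, compressed to 1.5 dB over, so 1.5 dB of GR.
B: 7.5 dB over, compressed to 0.625 dB over, so 6.875 dB of GR.
B reduces 5.375 dB more.

B, by 5.375 dB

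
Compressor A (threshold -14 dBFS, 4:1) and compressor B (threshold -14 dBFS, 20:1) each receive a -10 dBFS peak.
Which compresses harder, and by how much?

B, by 0.8 dB

A: 4 dB over, compressed to 1 dB over, so 3 dB of GR.
B: 4 dB over, compressed to 0.2 dB over, so 3.8 dB of GR.
Difference: 0.8 dB in favour of B.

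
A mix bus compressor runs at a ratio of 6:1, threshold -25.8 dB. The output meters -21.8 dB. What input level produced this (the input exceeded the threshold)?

The compressed level sits -21.8 − (-25.8) = 4 dB over threshold.
Before 6:1 compression the overshoot was 4 × 6 = 24 dB, so input = -25.8 + 24 = -1.8 dB.

-1.8 dB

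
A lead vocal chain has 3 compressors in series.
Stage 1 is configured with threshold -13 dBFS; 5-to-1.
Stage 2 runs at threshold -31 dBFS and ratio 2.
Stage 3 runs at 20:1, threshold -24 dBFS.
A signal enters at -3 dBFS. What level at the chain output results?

Stage 1: 10 dB above -13 dBFS, reduced 5:1 to 2 dB above → -11 dBFS.
Stage 2: overshoot 20 dB → 20/2 = 10 dB → -21 dBFS.
Stage 3: overshoot 3 dB → 3/20 = 0.15 dB → -23.85 dBFS.

-23.85 dBFS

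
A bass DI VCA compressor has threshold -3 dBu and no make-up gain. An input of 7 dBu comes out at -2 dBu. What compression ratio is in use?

10:1

Input overshoot = 7 − (-3) = 10 dB; output overshoot = -2 − (-3) = 1 dB.
Ratio = 10 / 1 = 10.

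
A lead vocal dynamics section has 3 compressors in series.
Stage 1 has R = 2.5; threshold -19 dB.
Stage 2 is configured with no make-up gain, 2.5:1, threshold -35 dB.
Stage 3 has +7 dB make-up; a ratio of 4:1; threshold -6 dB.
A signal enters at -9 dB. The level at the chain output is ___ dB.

-20 dB

Stage 1: overshoot 10 dB → 10/2.5 = 4 dB → -15 dB.
Stage 2: 20 dB above -35 dB, reduced 2.5:1 to 8 dB above → -27 dB.
Stage 3: below threshold (-27 ≤ -6); passes unchanged; make-up brings it to -20 dB.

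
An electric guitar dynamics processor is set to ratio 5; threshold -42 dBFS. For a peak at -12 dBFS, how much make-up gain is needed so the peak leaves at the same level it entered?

Overshoot 30 dB → 30/5 = 6 dB after compression, so the compressed level is -42 + 6 = -36 dBFS.
Make-up = target − compressed = -12 − (-36) = 24 dB.

24 dB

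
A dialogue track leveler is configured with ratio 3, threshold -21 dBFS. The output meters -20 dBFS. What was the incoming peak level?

Post-compression overshoot = -20 − (-21) = 1 dB.
Before 3:1 compression the overshoot was 1 × 3 = 3 dB, so input = -21 + 3 = -18 dBFS.

-18 dBFS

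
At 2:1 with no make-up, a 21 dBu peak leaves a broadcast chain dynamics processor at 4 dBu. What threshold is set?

-13 dBu

Gain reduction = 21 − 4 = 17 dB; output overshoot = GR / (R − 1) = 17 / 1 = 17 dB.
Threshold = output − output overshoot = 4 − 17 = -13 dBu.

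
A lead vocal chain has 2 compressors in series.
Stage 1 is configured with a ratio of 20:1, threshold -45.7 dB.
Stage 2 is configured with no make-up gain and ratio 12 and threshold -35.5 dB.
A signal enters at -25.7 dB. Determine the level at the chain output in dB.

Stage 1: -25.7 dB is 20 dB over -45.7 dB; at 20:1 that becomes 1 dB over, giving -44.7 dB.
Stage 2: -44.7 dB ≤ -35.5 dB, so stage 2 doesn't engage; output -44.7 dB.

-44.7 dB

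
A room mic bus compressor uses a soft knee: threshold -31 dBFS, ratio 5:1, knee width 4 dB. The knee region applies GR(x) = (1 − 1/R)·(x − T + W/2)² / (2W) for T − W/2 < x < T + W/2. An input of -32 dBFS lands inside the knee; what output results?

-32.1 dBFS

x − T + W/2 = -32 − (-31) + 2 = 1.
GR = (1 − 1/5) × 1² / 8 = 0.8 × 1 / 8 = 0.1 dB.
Output = -32 − 0.1 = -32.1 dBFS.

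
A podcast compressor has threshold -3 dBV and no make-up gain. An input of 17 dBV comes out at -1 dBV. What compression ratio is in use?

Input overshoot = 17 − (-3) = 20 dB; output overshoot = -1 − (-3) = 2 dB.
Ratio = 20 / 2 = 10.

10:1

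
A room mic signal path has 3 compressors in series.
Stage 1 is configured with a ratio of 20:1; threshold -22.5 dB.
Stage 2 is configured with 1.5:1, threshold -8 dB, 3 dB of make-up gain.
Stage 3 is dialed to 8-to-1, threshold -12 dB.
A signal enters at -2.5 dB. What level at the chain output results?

-18.5 dB

Stage 1: -2.5 dB is 20 dB over -22.5 dB; at 20:1 that becomes 1 dB over, giving -21.5 dB.
Stage 2: -21.5 dB is at or below the -8 dB threshold — no compression; make-up brings it to -18.5 dB.
Stage 3: below threshold (-18.5 ≤ -12); passes unchanged; output -18.5 dB.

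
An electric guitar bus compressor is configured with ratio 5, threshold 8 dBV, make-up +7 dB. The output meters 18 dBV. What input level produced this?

23 dBV

Stripping the +7 dB make-up gives 11 dBV at the gain stage.
Post-compression overshoot = 11 − 8 = 3 dB.
Undo the ratio: input overshoot = 3 × 5 = 15 dB, giving input = 23 dBV.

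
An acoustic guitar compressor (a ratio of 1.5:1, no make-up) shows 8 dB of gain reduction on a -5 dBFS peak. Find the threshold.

Let T be the threshold. Output overshoot = (input overshoot)/R, so -13 − T = (-5 − T)/1.5.
1.5·(-13 − T) = -5 − T → 0.5·T = -19.5 − (-5) = -14.5.
T = -14.5/0.5 = -29 dBFS.

-29 dBFS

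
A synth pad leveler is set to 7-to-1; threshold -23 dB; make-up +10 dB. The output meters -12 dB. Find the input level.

-16 dB

Before make-up, the level was -12 − 10 = -22 dB.
The compressed level sits -22 − (-23) = 1 dB over threshold.
Before 7:1 compression the overshoot was 1 × 7 = 7 dB, so input = -23 + 7 = -16 dB.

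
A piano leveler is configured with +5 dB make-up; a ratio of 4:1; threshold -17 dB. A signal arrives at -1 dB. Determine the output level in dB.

-8 dB

The input is 16 dB above the -17 dB threshold.
The 16 dB excess becomes 4 dB after 4:1 reduction.
So the level is -17 + 4 = -13 dB; make-up adds 5 dB, giving -8 dB.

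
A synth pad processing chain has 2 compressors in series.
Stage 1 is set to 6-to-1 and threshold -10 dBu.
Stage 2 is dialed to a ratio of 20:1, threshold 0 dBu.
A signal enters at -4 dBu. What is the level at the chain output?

Stage 1: 6 dB above -10 dBu, reduced 6:1 to 1 dB above → -9 dBu.
Stage 2: below threshold (-9 ≤ 0); passes unchanged; output -9 dBu.

-9 dBu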